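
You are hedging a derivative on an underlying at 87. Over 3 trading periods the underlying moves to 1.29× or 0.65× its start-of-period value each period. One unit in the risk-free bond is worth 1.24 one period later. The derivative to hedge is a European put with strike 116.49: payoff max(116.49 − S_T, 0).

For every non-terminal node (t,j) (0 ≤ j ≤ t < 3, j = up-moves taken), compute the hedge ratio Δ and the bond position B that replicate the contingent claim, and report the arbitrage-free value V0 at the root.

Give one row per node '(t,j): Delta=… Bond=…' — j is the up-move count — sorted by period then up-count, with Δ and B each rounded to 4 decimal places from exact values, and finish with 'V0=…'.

Under the risk-neutral measure, an up-move has probability p* = (R−d)/(u−d) = 0.9219 and values discount at R = 1.24.
Payoff layer (t=3): V(3,0)=92.5976, V(3,1)=69.0728, V(3,2)=22.3851, V(3,3)=0.0000
  t=2,j=0: stock 36.7575 → up 47.4172 (V=69.0728), down 23.8924 (V=92.5976). Price 57.1860; hedge Δ=-1.0000, bond B=93.9435.
  t=2,j=1: stock 72.9495 → up 94.1049 (V=22.3851), down 47.4172 (V=69.0728). Price 20.9940; hedge Δ=-1.0000, bond B=93.9435.
  t=2,j=2: stock 144.7767 → up 186.7619 (V=0.0000), down 94.1049 (V=22.3851). Price 1.4104; hedge Δ=-0.2416, bond B=36.3871.
  t=1,j=0: stock 56.5500 → up 72.9495 (V=20.9940), down 36.7575 (V=57.1860). Price 19.2109; hedge Δ=-1.0000, bond B=75.7609.
  t=1,j=1: stock 112.2300 → up 144.7767 (V=1.4104), down 72.9495 (V=20.9940). Price 2.3712; hedge Δ=-0.2727, bond B=32.9708.
  t=0,j=0: stock 87.0000 → up 112.2300 (V=2.3712), down 56.5500 (V=19.2109). Price 2.9733; hedge Δ=-0.3024, bond B=29.2853.
The time-0 hedge costs 2.9733, which is the no-arbitrage price.

(0,0): Delta=-0.3024 Bond=29.2853
(1,0): Delta=-1.0000 Bond=75.7609
(1,1): Delta=-0.2727 Bond=32.9708
(2,0): Delta=-1.0000 Bond=93.9435
(2,1): Delta=-1.0000 Bond=93.9435
(2,2): Delta=-0.2416 Bond=36.3871
V0=2.9733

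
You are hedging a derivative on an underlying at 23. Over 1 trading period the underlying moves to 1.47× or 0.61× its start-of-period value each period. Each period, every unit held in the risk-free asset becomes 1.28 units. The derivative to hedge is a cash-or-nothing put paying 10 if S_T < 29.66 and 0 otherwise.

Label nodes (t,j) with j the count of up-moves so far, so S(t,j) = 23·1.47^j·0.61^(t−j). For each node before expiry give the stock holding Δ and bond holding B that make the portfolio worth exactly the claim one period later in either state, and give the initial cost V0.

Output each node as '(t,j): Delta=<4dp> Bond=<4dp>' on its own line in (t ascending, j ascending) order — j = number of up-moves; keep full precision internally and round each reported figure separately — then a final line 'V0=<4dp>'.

(0,0): Delta=-0.5056 Bond=13.3539
V0=1.7260

Risk-neutral probability p* = (R−d)/(u−d) = (1.28−0.61)/(1.47−0.61) = 0.7791.
At expiry t=1: V(1,0)=10.0000, V(1,1)=0.0000
Node (0,0) S=23.0000: V=(p*·0.0000+(1−p*)·10.0000)/1.28=1.7260; Δ=(0.0000−10.0000)/(33.8100−14.0300)=-0.5056; B=V−Δ·S=13.3539
Self-financing check: at every node Δ·S+B equals the discounted successor values.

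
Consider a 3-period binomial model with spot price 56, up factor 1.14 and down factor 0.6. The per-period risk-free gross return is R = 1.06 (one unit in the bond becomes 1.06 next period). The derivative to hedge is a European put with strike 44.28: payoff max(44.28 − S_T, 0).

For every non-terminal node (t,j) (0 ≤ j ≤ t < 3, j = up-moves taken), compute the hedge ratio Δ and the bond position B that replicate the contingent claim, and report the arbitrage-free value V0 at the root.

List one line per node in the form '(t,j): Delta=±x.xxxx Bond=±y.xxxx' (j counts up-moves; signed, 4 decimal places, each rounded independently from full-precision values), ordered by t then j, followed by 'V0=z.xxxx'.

(0,0): Delta=-0.1738 Bond=10.9888
(1,0): Delta=-1.0000 Bond=39.4090
(1,1): Delta=-0.0982 Bond=6.8202
(2,0): Delta=-1.0000 Bond=41.7736
(2,1): Delta=-1.0000 Bond=41.7736
(2,2): Delta=-0.0156 Bond=1.2217
V0=1.2570

Under the risk-neutral measure, an up-move has probability p* = (R−d)/(u−d) = 0.8519 and values discount at R = 1.06.
Terminal payoffs: V(3,0)=32.1840, V(3,1)=21.2976, V(3,2)=0.6134, V(3,3)=0.0000
  t=2,j=0: stock 20.1600 → up 22.9824 (V=21.2976), down 12.0960 (V=32.1840). Price 21.6136; hedge Δ=-1.0000, bond B=41.7736.
  t=2,j=1: stock 38.3040 → up 43.6666 (V=0.6134), down 22.9824 (V=21.2976). Price 3.4696; hedge Δ=-1.0000, bond B=41.7736.
  t=2,j=2: stock 72.7776 → up 82.9665 (V=0.0000), down 43.6666 (V=0.6134). Price 0.0857; hedge Δ=-0.0156, bond B=1.2217.
  t=1,j=0: stock 33.6000 → up 38.3040 (V=3.4696), down 20.1600 (V=21.6136). Price 5.8090; hedge Δ=-1.0000, bond B=39.4090.
  t=1,j=1: stock 63.8400 → up 72.7776 (V=0.0857), down 38.3040 (V=3.4696). Price 0.5538; hedge Δ=-0.0982, bond B=6.8202.
  t=0,j=0: stock 56.0000 → up 63.8400 (V=0.5538), down 33.6000 (V=5.8090). Price 1.2570; hedge Δ=-0.1738, bond B=10.9888.
Self-financing check: at every node Δ·S+B equals the discounted successor values.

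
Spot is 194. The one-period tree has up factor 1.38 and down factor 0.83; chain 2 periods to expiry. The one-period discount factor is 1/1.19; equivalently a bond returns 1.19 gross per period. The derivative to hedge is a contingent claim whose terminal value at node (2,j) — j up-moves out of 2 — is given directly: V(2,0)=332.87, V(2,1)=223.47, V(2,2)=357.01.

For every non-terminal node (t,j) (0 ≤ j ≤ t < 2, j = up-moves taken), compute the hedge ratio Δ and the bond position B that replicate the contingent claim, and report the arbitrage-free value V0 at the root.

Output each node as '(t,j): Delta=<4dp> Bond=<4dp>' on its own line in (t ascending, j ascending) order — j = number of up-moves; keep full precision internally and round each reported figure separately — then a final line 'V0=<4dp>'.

(0,0): Delta=0.3908 Bond=131.6212
(1,0): Delta=-1.2353 Bond=418.4576
(1,1): Delta=0.9069 Bond=18.4420
V0=207.4276

No-arbitrage ⇒ martingale measure with p* = (R−d)/(u−d) = 0.6545.
Payoff layer (t=2): V(2,0)=332.8700, V(2,1)=223.4700, V(2,2)=357.0100
Node (1,0) S=161.0200: V=(p*·223.4700+(1−p*)·332.8700)/1.19=219.5485; Δ=(223.4700−332.8700)/(222.2076−133.6466)=-1.2353; B=V−Δ·S=418.4576
Node (1,1) S=267.7200: V=(p*·357.0100+(1−p*)·223.4700)/1.19=261.2420; Δ=(357.0100−223.4700)/(369.4536−222.2076)=0.9069; B=V−Δ·S=18.4420
Node (0,0) S=194.0000: V=(p*·261.2420+(1−p*)·219.5485)/1.19=207.4276; Δ=(261.2420−219.5485)/(267.7200−161.0200)=0.3908; B=V−Δ·S=131.6212
Self-financing check: at every node Δ·S+B equals the discounted successor values.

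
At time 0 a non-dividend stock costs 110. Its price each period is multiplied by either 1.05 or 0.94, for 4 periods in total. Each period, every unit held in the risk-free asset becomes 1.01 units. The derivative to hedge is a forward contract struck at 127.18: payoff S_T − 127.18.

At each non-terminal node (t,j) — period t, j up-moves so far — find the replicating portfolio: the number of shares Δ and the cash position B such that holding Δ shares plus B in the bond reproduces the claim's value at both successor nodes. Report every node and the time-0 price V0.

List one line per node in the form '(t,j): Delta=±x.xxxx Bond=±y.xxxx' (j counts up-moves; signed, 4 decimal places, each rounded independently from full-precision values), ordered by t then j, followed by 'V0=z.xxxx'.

Under the risk-neutral measure, an up-move has probability p* = (R−d)/(u−d) = 0.6364 and values discount at R = 1.01.
At expiry t=4: V(4,0)=-41.2976, V(4,1)=-31.2475, V(4,2)=-20.0214, V(4,3)=-7.4816, V(4,4)=6.5257
Node (3,0) S=91.3642: V=(p*·-31.2475+(1−p*)·-41.2976)/1.01=-34.5566; Δ=(-31.2475−-41.2976)/(95.9325−85.8824)=1.0000; B=V−Δ·S=-125.9208
Node (3,1) S=102.0558: V=(p*·-20.0214+(1−p*)·-31.2475)/1.01=-23.8650; Δ=(-20.0214−-31.2475)/(107.1586−95.9325)=1.0000; B=V−Δ·S=-125.9208
Node (3,2) S=113.9985: V=(p*·-7.4816+(1−p*)·-20.0214)/1.01=-11.9223; Δ=(-7.4816−-20.0214)/(119.6984−107.1586)=1.0000; B=V−Δ·S=-125.9208
Node (3,3) S=127.3388: V=(p*·6.5257+(1−p*)·-7.4816)/1.01=1.4180; Δ=(6.5257−-7.4816)/(133.7057−119.6984)=1.0000; B=V−Δ·S=-125.9208
Node (2,0) S=97.1960: V=(p*·-23.8650+(1−p*)·-34.5566)/1.01=-27.4781; Δ=(-23.8650−-34.5566)/(102.0558−91.3642)=1.0000; B=V−Δ·S=-124.6741
Node (2,1) S=108.5700: V=(p*·-11.9223+(1−p*)·-23.8650)/1.01=-16.1041; Δ=(-11.9223−-23.8650)/(113.9985−102.0558)=1.0000; B=V−Δ·S=-124.6741
Node (2,2) S=121.2750: V=(p*·1.4180+(1−p*)·-11.9223)/1.01=-3.3991; Δ=(1.4180−-11.9223)/(127.3388−113.9985)=1.0000; B=V−Δ·S=-124.6741
Node (1,0) S=103.4000: V=(p*·-16.1041+(1−p*)·-27.4781)/1.01=-20.0397; Δ=(-16.1041−-27.4781)/(108.5700−97.1960)=1.0000; B=V−Δ·S=-123.4397
Node (1,1) S=115.5000: V=(p*·-3.3991+(1−p*)·-16.1041)/1.01=-7.9397; Δ=(-3.3991−-16.1041)/(121.2750−108.5700)=1.0000; B=V−Δ·S=-123.4397
Node (0,0) S=110.0000: V=(p*·-7.9397+(1−p*)·-20.0397)/1.01=-12.2175; Δ=(-7.9397−-20.0397)/(115.5000−103.4000)=1.0000; B=V−Δ·S=-122.2175
Check: Δ(0,0)·S0 + B(0,0) = -12.2175 = V0.

(0,0): Delta=1.0000 Bond=-122.2175
(1,0): Delta=1.0000 Bond=-123.4397
(1,1): Delta=1.0000 Bond=-123.4397
(2,0): Delta=1.0000 Bond=-124.6741
(2,1): Delta=1.0000 Bond=-124.6741
(2,2): Delta=1.0000 Bond=-124.6741
(3,0): Delta=1.0000 Bond=-125.9208
(3,1): Delta=1.0000 Bond=-125.9208
(3,2): Delta=1.0000 Bond=-125.9208
(3,3): Delta=1.0000 Bond=-125.9208
V0=-12.2175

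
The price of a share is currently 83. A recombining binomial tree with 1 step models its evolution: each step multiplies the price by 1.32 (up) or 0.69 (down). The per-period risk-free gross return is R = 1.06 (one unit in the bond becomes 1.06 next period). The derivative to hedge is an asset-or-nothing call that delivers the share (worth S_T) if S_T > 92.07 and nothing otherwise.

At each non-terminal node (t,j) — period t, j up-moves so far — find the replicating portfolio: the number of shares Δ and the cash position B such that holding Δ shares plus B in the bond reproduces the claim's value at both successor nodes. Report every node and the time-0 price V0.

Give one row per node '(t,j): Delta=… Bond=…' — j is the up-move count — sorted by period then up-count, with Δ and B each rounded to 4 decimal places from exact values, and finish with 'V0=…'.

(0,0): Delta=2.0952 Bond=-113.2022
V0=60.7026

The replicating-portfolio and risk-neutral prices coincide; use p* = (1.06−0.69)/(1.32−0.69) = 0.5873 for the latter.
Terminal payoffs: V(1,0)=0.0000, V(1,1)=109.5600
  t=0,j=0: stock 83.0000 → up 109.5600 (V=109.5600), down 57.2700 (V=0.0000). Price 60.7026; hedge Δ=2.0952, bond B=-113.2022.
The time-0 hedge costs 60.7026, which is the no-arbitrage price.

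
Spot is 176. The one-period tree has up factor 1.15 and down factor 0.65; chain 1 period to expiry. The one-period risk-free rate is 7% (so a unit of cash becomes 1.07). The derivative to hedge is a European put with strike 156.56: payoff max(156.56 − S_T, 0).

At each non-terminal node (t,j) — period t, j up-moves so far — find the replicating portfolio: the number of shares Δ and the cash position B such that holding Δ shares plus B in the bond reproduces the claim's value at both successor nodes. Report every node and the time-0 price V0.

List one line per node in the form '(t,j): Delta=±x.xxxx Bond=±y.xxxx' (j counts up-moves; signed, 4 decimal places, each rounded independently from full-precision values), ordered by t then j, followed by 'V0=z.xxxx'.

The replicating-portfolio and risk-neutral prices coincide; use p* = (1.07−0.65)/(1.15−0.65) = 0.8400 for the latter.
Terminal payoffs: V(1,0)=42.1600, V(1,1)=0.0000
(0,0): S=176.0000. Δ = (V_up−V_dn)/(S_up−S_dn) = (0.0000−42.1600)/(202.4000−114.4000) = -0.4791. V = [p*·0.0000 + (1−p*)·42.1600]/1.07 = 6.3043. B = V − Δ·S = 90.6243.
Self-financing check: at every node Δ·S+B equals the discounted successor values.

(0,0): Delta=-0.4791 Bond=90.6243
V0=6.3043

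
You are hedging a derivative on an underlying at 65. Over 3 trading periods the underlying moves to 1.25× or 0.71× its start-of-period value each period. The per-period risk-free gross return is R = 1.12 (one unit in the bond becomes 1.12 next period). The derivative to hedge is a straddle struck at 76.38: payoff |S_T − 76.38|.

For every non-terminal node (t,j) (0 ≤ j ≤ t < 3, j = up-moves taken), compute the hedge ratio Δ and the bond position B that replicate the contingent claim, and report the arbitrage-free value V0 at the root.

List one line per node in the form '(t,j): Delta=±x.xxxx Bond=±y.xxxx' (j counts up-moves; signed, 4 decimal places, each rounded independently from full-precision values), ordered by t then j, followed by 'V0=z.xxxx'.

(0,0): Delta=0.3243 Bond=-0.2025
(1,0): Delta=-1.0000 Bond=60.8897
(1,1): Delta=0.5628 Bond=-19.6052
(2,0): Delta=-1.0000 Bond=68.1964
(2,1): Delta=-1.0000 Bond=68.1964
(2,2): Delta=0.8443 Bond=-50.5434
V0=20.8771

Since d<R<u, set p* = (R−d)/(u−d) = 0.7593; price each node as the discounted p*-expectation of its children.
Terminal values V(3,·): V(3,0)=53.1158, V(3,1)=35.4219, V(3,2)=4.2706, V(3,3)=50.5731
Node (2,0) S=32.7665: V=(p*·35.4219+(1−p*)·53.1158)/1.12=35.4299; Δ=(35.4219−53.1158)/(40.9581−23.2642)=-1.0000; B=V−Δ·S=68.1964
Node (2,1) S=57.6875: V=(p*·4.2706+(1−p*)·35.4219)/1.12=10.5089; Δ=(4.2706−35.4219)/(72.1094−40.9581)=-1.0000; B=V−Δ·S=68.1964
Node (2,2) S=101.5625: V=(p*·50.5731+(1−p*)·4.2706)/1.12=35.2020; Δ=(50.5731−4.2706)/(126.9531−72.1094)=0.8443; B=V−Δ·S=-50.5434
Node (1,0) S=46.1500: V=(p*·10.5089+(1−p*)·35.4299)/1.12=14.7397; Δ=(10.5089−35.4299)/(57.6875−32.7665)=-1.0000; B=V−Δ·S=60.8897
Node (1,1) S=81.2500: V=(p*·35.2020+(1−p*)·10.5089)/1.12=26.1226; Δ=(35.2020−10.5089)/(101.5625−57.6875)=0.5628; B=V−Δ·S=-19.6052
Node (0,0) S=65.0000: V=(p*·26.1226+(1−p*)·14.7397)/1.12=20.8771; Δ=(26.1226−14.7397)/(81.2500−46.1500)=0.3243; B=V−Δ·S=-0.2025
Each (Δ,B) replicates both successor values, so the strategy is self-financing and V0 is arbitrage-free.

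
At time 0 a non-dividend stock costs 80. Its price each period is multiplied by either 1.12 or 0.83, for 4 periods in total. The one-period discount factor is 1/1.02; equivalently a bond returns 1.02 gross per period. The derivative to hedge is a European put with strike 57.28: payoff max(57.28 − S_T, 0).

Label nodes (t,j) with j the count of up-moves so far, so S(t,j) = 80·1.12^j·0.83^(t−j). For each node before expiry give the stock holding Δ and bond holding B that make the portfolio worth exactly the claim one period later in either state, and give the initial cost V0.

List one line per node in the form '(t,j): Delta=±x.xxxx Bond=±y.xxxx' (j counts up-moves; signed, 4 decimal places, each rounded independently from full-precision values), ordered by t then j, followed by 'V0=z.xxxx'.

(0,0): Delta=-0.0795 Bond=7.2129
(1,0): Delta=-0.2151 Bond=16.3632
(1,1): Delta=-0.0266 Bond=2.6171
(2,0): Delta=-0.5237 Bond=33.6936
(2,1): Delta=-0.0948 Bond=7.7415
(2,2): Delta=0.0000 Bond=0.0000
(3,0): Delta=-1.0000 Bond=56.1569
(3,1): Delta=-0.3379 Bond=22.8994
(3,2): Delta=0.0000 Bond=0.0000
(3,3): Delta=0.0000 Bond=0.0000
V0=0.8526

Since d<R<u, set p* = (R−d)/(u−d) = 0.6552; price each node as the discounted p*-expectation of its children.
Payoff layer (t=4): V(4,0)=19.3133, V(4,1)=6.0479, V(4,2)=0.0000, V(4,3)=0.0000, V(4,4)=0.0000
Node (3,0) S=45.7430: V=(p*·6.0479+(1−p*)·19.3133)/1.02=10.4139; Δ=(6.0479−19.3133)/(51.2321−37.9667)=-1.0000; B=V−Δ·S=56.1569
Node (3,1) S=61.7254: V=(p*·0.0000+(1−p*)·6.0479)/1.02=2.0446; Δ=(0.0000−6.0479)/(69.1325−51.2321)=-0.3379; B=V−Δ·S=22.8994
Node (3,2) S=83.2922: V=(p*·0.0000+(1−p*)·0.0000)/1.02=0.0000; Δ=(0.0000−0.0000)/(93.2872−69.1325)=0.0000; B=V−Δ·S=0.0000
Node (3,3) S=112.3942: V=(p*·0.0000+(1−p*)·0.0000)/1.02=0.0000; Δ=(0.0000−0.0000)/(125.8815−93.2872)=0.0000; B=V−Δ·S=0.0000
Node (2,0) S=55.1120: V=(p*·2.0446+(1−p*)·10.4139)/1.02=4.8339; Δ=(2.0446−10.4139)/(61.7254−45.7430)=-0.5237; B=V−Δ·S=33.6936
Node (2,1) S=74.3680: V=(p*·0.0000+(1−p*)·2.0446)/1.02=0.6912; Δ=(0.0000−2.0446)/(83.2922−61.7254)=-0.0948; B=V−Δ·S=7.7415
Node (2,2) S=100.3520: V=(p*·0.0000+(1−p*)·0.0000)/1.02=0.0000; Δ=(0.0000−0.0000)/(112.3942−83.2922)=0.0000; B=V−Δ·S=0.0000
Node (1,0) S=66.4000: V=(p*·0.6912+(1−p*)·4.8339)/1.02=2.0782; Δ=(0.6912−4.8339)/(74.3680−55.1120)=-0.2151; B=V−Δ·S=16.3632
Node (1,1) S=89.6000: V=(p*·0.0000+(1−p*)·0.6912)/1.02=0.2337; Δ=(0.0000−0.6912)/(100.3520−74.3680)=-0.0266; B=V−Δ·S=2.6171
Node (0,0) S=80.0000: V=(p*·0.2337+(1−p*)·2.0782)/1.02=0.8526; Δ=(0.2337−2.0782)/(89.6000−66.4000)=-0.0795; B=V−Δ·S=7.2129
The time-0 hedge costs 0.8526, which is the no-arbitrage price.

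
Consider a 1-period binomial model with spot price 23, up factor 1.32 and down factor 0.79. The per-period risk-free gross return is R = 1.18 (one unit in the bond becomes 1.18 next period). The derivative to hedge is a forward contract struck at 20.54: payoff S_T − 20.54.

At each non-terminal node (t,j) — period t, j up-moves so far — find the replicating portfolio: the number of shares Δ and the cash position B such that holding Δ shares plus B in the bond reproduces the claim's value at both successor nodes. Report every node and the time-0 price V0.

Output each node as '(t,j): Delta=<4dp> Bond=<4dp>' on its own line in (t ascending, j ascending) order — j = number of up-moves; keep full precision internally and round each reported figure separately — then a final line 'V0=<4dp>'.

(0,0): Delta=1.0000 Bond=-17.4068
V0=5.5932

Risk-neutral probability p* = (R−d)/(u−d) = (1.18−0.79)/(1.32−0.79) = 0.7358.
At expiry t=1: V(1,0)=-2.3700, V(1,1)=9.8200
Node (0,0) S=23.0000: V=(p*·9.8200+(1−p*)·-2.3700)/1.18=5.5932; Δ=(9.8200−-2.3700)/(30.3600−18.1700)=1.0000; B=V−Δ·S=-17.4068
Each (Δ,B) replicates both successor values, so the strategy is self-financing and V0 is arbitrage-free.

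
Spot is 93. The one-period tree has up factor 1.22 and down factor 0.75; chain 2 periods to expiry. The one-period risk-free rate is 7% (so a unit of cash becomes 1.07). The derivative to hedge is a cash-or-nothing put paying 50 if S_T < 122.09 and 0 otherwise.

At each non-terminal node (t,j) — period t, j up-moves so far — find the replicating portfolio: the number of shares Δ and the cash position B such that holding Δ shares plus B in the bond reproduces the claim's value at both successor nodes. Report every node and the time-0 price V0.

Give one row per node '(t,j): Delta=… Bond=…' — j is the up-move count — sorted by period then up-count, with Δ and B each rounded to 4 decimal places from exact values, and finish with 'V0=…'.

No-arbitrage ⇒ martingale measure with p* = (R−d)/(u−d) = 0.6809.
At expiry t=2: V(2,0)=50.0000, V(2,1)=50.0000, V(2,2)=0.0000
  t=1,j=0: stock 69.7500 → up 85.0950 (V=50.0000), down 52.3125 (V=50.0000). Price 46.7290; hedge Δ=0.0000, bond B=46.7290.
  t=1,j=1: stock 113.4600 → up 138.4212 (V=0.0000), down 85.0950 (V=50.0000). Price 14.9135; hedge Δ=-0.9376, bond B=121.2965.
  t=0,j=0: stock 93.0000 → up 113.4600 (V=14.9135), down 69.7500 (V=46.7290). Price 23.4275; hedge Δ=-0.7279, bond B=91.1199.
Check: Δ(0,0)·S0 + B(0,0) = 23.4275 = V0.

(0,0): Delta=-0.7279 Bond=91.1199
(1,0): Delta=0.0000 Bond=46.7290
(1,1): Delta=-0.9376 Bond=121.2965
V0=23.4275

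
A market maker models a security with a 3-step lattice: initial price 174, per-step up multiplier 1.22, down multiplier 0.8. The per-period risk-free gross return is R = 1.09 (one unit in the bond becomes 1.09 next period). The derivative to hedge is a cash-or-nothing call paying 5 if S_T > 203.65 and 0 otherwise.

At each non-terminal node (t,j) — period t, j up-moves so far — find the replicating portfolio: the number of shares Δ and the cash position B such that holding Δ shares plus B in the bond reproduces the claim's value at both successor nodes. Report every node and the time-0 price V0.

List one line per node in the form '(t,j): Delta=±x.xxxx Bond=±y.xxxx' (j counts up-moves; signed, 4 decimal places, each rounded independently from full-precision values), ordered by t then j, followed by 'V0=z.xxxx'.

(0,0): Delta=0.0246 Bond=-1.3027
(1,0): Delta=0.0542 Bond=-5.5349
(1,1): Delta=0.0159 Bond=0.4247
(2,0): Delta=0.0000 Bond=0.0000
(2,1): Delta=0.0701 Bond=-8.7374
(2,2): Delta=0.0000 Bond=4.5872
V0=2.9802

No-arbitrage ⇒ martingale measure with p* = (R−d)/(u−d) = 0.6905.
At expiry t=3: V(3,0)=0.0000, V(3,1)=0.0000, V(3,2)=5.0000, V(3,3)=5.0000
  t=2,j=0: stock 111.3600 → up 135.8592 (V=0.0000), down 89.0880 (V=0.0000). Price 0.0000; hedge Δ=0.0000, bond B=0.0000.
  t=2,j=1: stock 169.8240 → up 207.1853 (V=5.0000), down 135.8592 (V=0.0000). Price 3.1673; hedge Δ=0.0701, bond B=-8.7374.
  t=2,j=2: stock 258.9816 → up 315.9576 (V=5.0000), down 207.1853 (V=5.0000). Price 4.5872; hedge Δ=0.0000, bond B=4.5872.
  t=1,j=0: stock 139.2000 → up 169.8240 (V=3.1673), down 111.3600 (V=0.0000). Price 2.0064; hedge Δ=0.0542, bond B=-5.5349.
  t=1,j=1: stock 212.2800 → up 258.9816 (V=4.5872), down 169.8240 (V=3.1673). Price 3.8052; hedge Δ=0.0159, bond B=0.4247.
  t=0,j=0: stock 174.0000 → up 212.2800 (V=3.8052), down 139.2000 (V=2.0064). Price 2.9802; hedge Δ=0.0246, bond B=-1.3027.
Root portfolio cost Δ·174+B reproduces V0=2.9802.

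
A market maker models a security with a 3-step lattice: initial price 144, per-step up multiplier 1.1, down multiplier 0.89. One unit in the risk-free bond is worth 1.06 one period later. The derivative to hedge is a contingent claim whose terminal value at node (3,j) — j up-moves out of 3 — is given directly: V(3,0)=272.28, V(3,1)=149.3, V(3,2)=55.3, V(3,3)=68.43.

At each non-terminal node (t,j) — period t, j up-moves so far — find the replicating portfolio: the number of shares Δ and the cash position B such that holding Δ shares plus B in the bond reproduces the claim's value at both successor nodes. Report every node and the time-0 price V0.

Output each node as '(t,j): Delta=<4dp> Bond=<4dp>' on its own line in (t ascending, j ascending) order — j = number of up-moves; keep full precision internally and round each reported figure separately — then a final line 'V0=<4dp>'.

(0,0): Delta=-0.7312 Bond=165.7920
(1,0): Delta=-3.4885 Bond=529.1029
(1,1): Delta=-0.2063 Bond=92.5952
(2,0): Delta=-5.1342 Bond=748.5669
(2,1): Delta=-3.1751 Bond=516.6801
(2,2): Delta=0.3588 Bond=-0.3266
V0=60.4925

No-arbitrage ⇒ martingale measure with p* = (R−d)/(u−d) = 0.8095.
Payoff layer (t=3): V(3,0)=272.2800, V(3,1)=149.3000, V(3,2)=55.3000, V(3,3)=68.4300
  t=2,j=0: stock 114.0624 → up 125.4686 (V=149.3000), down 101.5155 (V=272.2800). Price 162.9479; hedge Δ=-5.1342, bond B=748.5669.
  t=2,j=1: stock 140.9760 → up 155.0736 (V=55.3000), down 125.4686 (V=149.3000). Price 69.0611; hedge Δ=-3.1751, bond B=516.6801.
  t=2,j=2: stock 174.2400 → up 191.6640 (V=68.4300), down 155.0736 (V=55.3000). Price 62.1972; hedge Δ=0.3588, bond B=-0.3266.
  t=1,j=0: stock 128.1600 → up 140.9760 (V=69.0611), down 114.0624 (V=162.9479). Price 82.0229; hedge Δ=-3.4885, bond B=529.1029.
  t=1,j=1: stock 158.4000 → up 174.2400 (V=62.1972), down 140.9760 (V=69.0611). Price 59.9100; hedge Δ=-0.2063, bond B=92.5952.
  t=0,j=0: stock 144.0000 → up 158.4000 (V=59.9100), down 128.1600 (V=82.0229). Price 60.4925; hedge Δ=-0.7312, bond B=165.7920.
Each (Δ,B) replicates both successor values, so the strategy is self-financing and V0 is arbitrage-free.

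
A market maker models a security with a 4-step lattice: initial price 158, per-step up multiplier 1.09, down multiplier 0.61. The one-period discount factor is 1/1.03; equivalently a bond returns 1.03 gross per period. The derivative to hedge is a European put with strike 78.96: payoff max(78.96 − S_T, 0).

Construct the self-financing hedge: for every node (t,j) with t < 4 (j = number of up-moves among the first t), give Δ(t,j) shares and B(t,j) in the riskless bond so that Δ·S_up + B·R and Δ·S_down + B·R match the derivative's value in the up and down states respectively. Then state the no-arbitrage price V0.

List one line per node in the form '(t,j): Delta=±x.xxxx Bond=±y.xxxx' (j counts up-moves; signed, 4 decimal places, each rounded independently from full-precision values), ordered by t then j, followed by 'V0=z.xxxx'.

(0,0): Delta=-0.0472 Bond=8.2913
(1,0): Delta=-0.2847 Bond=31.4296
(1,1): Delta=-0.0282 Bond=5.2701
(2,0): Delta=-1.0000 Bond=74.4274
(2,1): Delta=-0.2275 Bond=26.3647
(2,2): Delta=-0.0123 Bond=2.4373
(3,0): Delta=-1.0000 Bond=76.6602
(3,1): Delta=-1.0000 Bond=76.6602
(3,2): Delta=-0.1657 Bond=20.0836
(3,3): Delta=0.0000 Bond=0.0000
V0=0.8355

The replicating-portfolio and risk-neutral prices coincide; use p* = (1.03−0.61)/(1.09−0.61) = 0.8750 for the latter.
Payoff layer (t=4): V(4,0)=57.0836, V(4,1)=39.8693, V(4,2)=9.1095, V(4,3)=0.0000, V(4,4)=0.0000
  t=3,j=0: stock 35.8630 → up 39.0907 (V=39.8693), down 21.8764 (V=57.0836). Price 40.7972; hedge Δ=-1.0000, bond B=76.6602.
  t=3,j=1: stock 64.0831 → up 69.8505 (V=9.1095), down 39.0907 (V=39.8693). Price 12.5771; hedge Δ=-1.0000, bond B=76.6602.
  t=3,j=2: stock 114.5091 → up 124.8149 (V=0.0000), down 69.8505 (V=9.1095). Price 1.1055; hedge Δ=-0.1657, bond B=20.0836.
  t=3,j=3: stock 204.6146 → up 223.0299 (V=0.0000), down 124.8149 (V=0.0000). Price 0.0000; hedge Δ=0.0000, bond B=0.0000.
  t=2,j=0: stock 58.7918 → up 64.0831 (V=12.5771), down 35.8630 (V=40.7972). Price 15.6356; hedge Δ=-1.0000, bond B=74.4274.
  t=2,j=1: stock 105.0542 → up 114.5091 (V=1.1055), down 64.0831 (V=12.5771). Price 2.4655; hedge Δ=-0.2275, bond B=26.3647.
  t=2,j=2: stock 187.7198 → up 204.6146 (V=0.0000), down 114.5091 (V=1.1055). Price 0.1342; hedge Δ=-0.0123, bond B=2.4373.
  t=1,j=0: stock 96.3800 → up 105.0542 (V=2.4655), down 58.7918 (V=15.6356). Price 3.9920; hedge Δ=-0.2847, bond B=31.4296.
  t=1,j=1: stock 172.2200 → up 187.7198 (V=0.1342), down 105.0542 (V=2.4655). Price 0.4132; hedge Δ=-0.0282, bond B=5.2701.
  t=0,j=0: stock 158.0000 → up 172.2200 (V=0.4132), down 96.3800 (V=3.9920). Price 0.8355; hedge Δ=-0.0472, bond B=8.2913.
Self-financing check: at every node Δ·S+B equals the discounted successor values.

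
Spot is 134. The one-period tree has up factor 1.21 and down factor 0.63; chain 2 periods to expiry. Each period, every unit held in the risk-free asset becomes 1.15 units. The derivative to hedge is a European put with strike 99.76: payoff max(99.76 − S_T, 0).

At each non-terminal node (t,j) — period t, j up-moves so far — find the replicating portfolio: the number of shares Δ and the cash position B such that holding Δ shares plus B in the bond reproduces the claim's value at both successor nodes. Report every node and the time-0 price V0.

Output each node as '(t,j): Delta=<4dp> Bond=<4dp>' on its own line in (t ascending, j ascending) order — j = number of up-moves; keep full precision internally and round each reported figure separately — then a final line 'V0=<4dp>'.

(0,0): Delta=-0.0539 Bond=7.6005
(1,0): Delta=-0.9512 Bond=84.4921
(1,1): Delta=0.0000 Bond=0.0000
V0=0.3769

Risk-neutral probability p* = (R−d)/(u−d) = (1.15−0.63)/(1.21−0.63) = 0.8966.
Terminal payoffs: V(2,0)=46.5754, V(2,1)=0.0000, V(2,2)=0.0000
Node (1,0) S=84.4200: V=(p*·0.0000+(1−p*)·46.5754)/1.15=4.1897; Δ=(0.0000−46.5754)/(102.1482−53.1846)=-0.9512; B=V−Δ·S=84.4921
Node (1,1) S=162.1400: V=(p*·0.0000+(1−p*)·0.0000)/1.15=0.0000; Δ=(0.0000−0.0000)/(196.1894−102.1482)=0.0000; B=V−Δ·S=0.0000
Node (0,0) S=134.0000: V=(p*·0.0000+(1−p*)·4.1897)/1.15=0.3769; Δ=(0.0000−4.1897)/(162.1400−84.4200)=-0.0539; B=V−Δ·S=7.6005
Self-financing check: at every node Δ·S+B equals the discounted successor values.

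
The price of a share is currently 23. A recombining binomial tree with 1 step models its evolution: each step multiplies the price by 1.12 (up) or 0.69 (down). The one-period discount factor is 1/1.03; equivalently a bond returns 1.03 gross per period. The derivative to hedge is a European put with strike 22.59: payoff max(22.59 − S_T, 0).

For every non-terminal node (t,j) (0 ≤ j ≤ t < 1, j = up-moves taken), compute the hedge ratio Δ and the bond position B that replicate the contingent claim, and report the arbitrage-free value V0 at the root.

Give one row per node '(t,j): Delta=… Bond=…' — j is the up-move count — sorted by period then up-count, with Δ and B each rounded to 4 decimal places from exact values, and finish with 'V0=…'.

(0,0): Delta=-0.6795 Bond=16.9935
V0=1.3655

Since d<R<u, set p* = (R−d)/(u−d) = 0.7907; price each node as the discounted p*-expectation of its children.
Terminal payoffs: V(1,0)=6.7200, V(1,1)=0.0000
  t=0,j=0: stock 23.0000 → up 25.7600 (V=0.0000), down 15.8700 (V=6.7200). Price 1.3655; hedge Δ=-0.6795, bond B=16.9935.
Root portfolio cost Δ·23+B reproduces V0=1.3655.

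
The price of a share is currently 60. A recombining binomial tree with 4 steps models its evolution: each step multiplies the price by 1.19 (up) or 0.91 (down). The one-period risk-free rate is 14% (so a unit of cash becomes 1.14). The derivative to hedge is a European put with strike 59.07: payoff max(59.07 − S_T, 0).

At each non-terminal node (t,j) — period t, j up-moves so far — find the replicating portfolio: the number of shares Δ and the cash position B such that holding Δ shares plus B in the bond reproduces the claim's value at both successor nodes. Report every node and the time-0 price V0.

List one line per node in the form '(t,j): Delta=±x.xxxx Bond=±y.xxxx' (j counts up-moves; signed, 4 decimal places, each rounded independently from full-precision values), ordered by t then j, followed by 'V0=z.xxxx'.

Since d<R<u, set p* = (R−d)/(u−d) = 0.8214; price each node as the discounted p*-expectation of its children.
Payoff layer (t=4): V(4,0)=17.9250, V(4,1)=5.2650, V(4,2)=0.0000, V(4,3)=0.0000, V(4,4)=0.0000
(3,0): S=45.2143. Δ = (V_up−V_dn)/(S_up−S_dn) = (5.2650−17.9250)/(53.8050−41.1450) = -1.0000. V = [p*·5.2650 + (1−p*)·17.9250]/1.14 = 6.6015. B = V − Δ·S = 51.8158.
(3,1): S=59.1263. Δ = (V_up−V_dn)/(S_up−S_dn) = (0.0000−5.2650)/(70.3603−53.8050) = -0.3180. V = [p*·0.0000 + (1−p*)·5.2650]/1.14 = 0.8247. B = V − Δ·S = 19.6284.
(3,2): S=77.3191. Δ = (V_up−V_dn)/(S_up−S_dn) = (0.0000−0.0000)/(92.0097−70.3603) = 0.0000. V = [p*·0.0000 + (1−p*)·0.0000]/1.14 = 0.0000. B = V − Δ·S = 0.0000.
(3,3): S=101.1095. Δ = (V_up−V_dn)/(S_up−S_dn) = (0.0000−0.0000)/(120.3204−92.0097) = 0.0000. V = [p*·0.0000 + (1−p*)·0.0000]/1.14 = 0.0000. B = V − Δ·S = 0.0000.
(2,0): S=49.6860. Δ = (V_up−V_dn)/(S_up−S_dn) = (0.8247−6.6015)/(59.1263−45.2143) = -0.4152. V = [p*·0.8247 + (1−p*)·6.6015]/1.14 = 1.6283. B = V − Δ·S = 22.2598.
(2,1): S=64.9740. Δ = (V_up−V_dn)/(S_up−S_dn) = (0.0000−0.8247)/(77.3191−59.1263) = -0.0453. V = [p*·0.0000 + (1−p*)·0.8247]/1.14 = 0.1292. B = V − Δ·S = 3.0746.
(2,2): S=84.9660. Δ = (V_up−V_dn)/(S_up−S_dn) = (0.0000−0.0000)/(101.1095−77.3191) = 0.0000. V = [p*·0.0000 + (1−p*)·0.0000]/1.14 = 0.0000. B = V − Δ·S = 0.0000.
(1,0): S=54.6000. Δ = (V_up−V_dn)/(S_up−S_dn) = (0.1292−1.6283)/(64.9740−49.6860) = -0.0981. V = [p*·0.1292 + (1−p*)·1.6283]/1.14 = 0.3481. B = V − Δ·S = 5.7022.
(1,1): S=71.4000. Δ = (V_up−V_dn)/(S_up−S_dn) = (0.0000−0.1292)/(84.9660−64.9740) = -0.0065. V = [p*·0.0000 + (1−p*)·0.1292]/1.14 = 0.0202. B = V − Δ·S = 0.4816.
(0,0): S=60.0000. Δ = (V_up−V_dn)/(S_up−S_dn) = (0.0202−0.3481)/(71.4000−54.6000) = -0.0195. V = [p*·0.0202 + (1−p*)·0.3481]/1.14 = 0.0691. B = V − Δ·S = 1.2402.
Root portfolio cost Δ·60+B reproduces V0=0.0691.

(0,0): Delta=-0.0195 Bond=1.2402
(1,0): Delta=-0.0981 Bond=5.7022
(1,1): Delta=-0.0065 Bond=0.4816
(2,0): Delta=-0.4152 Bond=22.2598
(2,1): Delta=-0.0453 Bond=3.0746
(2,2): Delta=0.0000 Bond=0.0000
(3,0): Delta=-1.0000 Bond=51.8158
(3,1): Delta=-0.3180 Bond=19.6284
(3,2): Delta=0.0000 Bond=0.0000
(3,3): Delta=0.0000 Bond=0.0000
V0=0.0691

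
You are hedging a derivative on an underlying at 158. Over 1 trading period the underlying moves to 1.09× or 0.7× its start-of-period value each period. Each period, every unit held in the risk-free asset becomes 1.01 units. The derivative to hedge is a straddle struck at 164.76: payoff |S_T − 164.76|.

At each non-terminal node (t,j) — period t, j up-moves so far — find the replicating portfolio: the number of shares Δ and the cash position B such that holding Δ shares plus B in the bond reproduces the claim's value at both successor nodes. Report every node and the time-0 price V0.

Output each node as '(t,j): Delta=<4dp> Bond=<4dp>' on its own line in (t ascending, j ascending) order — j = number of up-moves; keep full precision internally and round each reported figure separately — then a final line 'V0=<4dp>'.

(0,0): Delta=-0.7579 Bond=136.6144
V0=16.8708

Under the risk-neutral measure, an up-move has probability p* = (R−d)/(u−d) = 0.7949 and values discount at R = 1.01.
At expiry t=1: V(1,0)=54.1600, V(1,1)=7.4600
(0,0): S=158.0000. Δ = (V_up−V_dn)/(S_up−S_dn) = (7.4600−54.1600)/(172.2200−110.6000) = -0.7579. V = [p*·7.4600 + (1−p*)·54.1600]/1.01 = 16.8708. B = V − Δ·S = 136.6144.
The time-0 hedge costs 16.8708, which is the no-arbitrage price.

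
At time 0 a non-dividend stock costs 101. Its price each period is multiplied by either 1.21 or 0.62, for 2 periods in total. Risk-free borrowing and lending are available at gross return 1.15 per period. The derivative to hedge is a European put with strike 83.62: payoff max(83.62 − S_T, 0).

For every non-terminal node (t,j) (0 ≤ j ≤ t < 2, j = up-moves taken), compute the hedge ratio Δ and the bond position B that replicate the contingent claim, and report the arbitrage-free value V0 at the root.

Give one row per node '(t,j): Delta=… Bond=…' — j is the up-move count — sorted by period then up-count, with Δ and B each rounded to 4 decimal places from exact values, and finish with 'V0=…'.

Since d<R<u, set p* = (R−d)/(u−d) = 0.8983; price each node as the discounted p*-expectation of its children.
Terminal payoffs: V(2,0)=44.7956, V(2,1)=7.8498, V(2,2)=0.0000
(1,0): S=62.6200. Δ = (V_up−V_dn)/(S_up−S_dn) = (7.8498−44.7956)/(75.7702−38.8244) = -1.0000. V = [p*·7.8498 + (1−p*)·44.7956]/1.15 = 10.0930. B = V − Δ·S = 72.7130.
(1,1): S=122.2100. Δ = (V_up−V_dn)/(S_up−S_dn) = (0.0000−7.8498)/(147.8741−75.7702) = -0.1089. V = [p*·0.0000 + (1−p*)·7.8498]/1.15 = 0.6942. B = V − Δ·S = 13.9989.
(0,0): S=101.0000. Δ = (V_up−V_dn)/(S_up−S_dn) = (0.6942−10.0930)/(122.2100−62.6200) = -0.1577. V = [p*·0.6942 + (1−p*)·10.0930]/1.15 = 1.4348. B = V − Δ·S = 17.3651.
Root portfolio cost Δ·101+B reproduces V0=1.4348.

(0,0): Delta=-0.1577 Bond=17.3651
(1,0): Delta=-1.0000 Bond=72.7130
(1,1): Delta=-0.1089 Bond=13.9989
V0=1.4348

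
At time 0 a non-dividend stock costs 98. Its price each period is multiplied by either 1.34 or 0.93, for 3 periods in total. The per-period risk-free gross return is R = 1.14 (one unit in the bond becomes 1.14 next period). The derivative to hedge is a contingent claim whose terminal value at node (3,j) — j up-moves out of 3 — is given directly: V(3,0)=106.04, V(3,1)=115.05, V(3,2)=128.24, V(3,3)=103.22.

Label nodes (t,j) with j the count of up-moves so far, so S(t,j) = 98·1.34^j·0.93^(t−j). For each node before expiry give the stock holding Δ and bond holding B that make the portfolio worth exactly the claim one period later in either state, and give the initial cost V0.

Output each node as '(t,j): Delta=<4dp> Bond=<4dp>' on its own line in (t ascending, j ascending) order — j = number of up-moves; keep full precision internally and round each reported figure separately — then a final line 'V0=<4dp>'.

(0,0): Delta=0.0416 Bond=75.2198
(1,0): Delta=0.2618 Bond=65.6827
(1,1): Delta=-0.1040 Bond=104.8629
(2,0): Delta=0.2593 Bond=75.0901
(2,1): Delta=0.2634 Bond=74.6765
(2,2): Delta=-0.3468 Bond=162.2743
V0=79.2946

Since d<R<u, set p* = (R−d)/(u−d) = 0.5122; price each node as the discounted p*-expectation of its children.
At expiry t=3: V(3,0)=106.0400, V(3,1)=115.0500, V(3,2)=128.2400, V(3,3)=103.2200
(2,0): S=84.7602. Δ = (V_up−V_dn)/(S_up−S_dn) = (115.0500−106.0400)/(113.5787−78.8270) = 0.2593. V = [p*·115.0500 + (1−p*)·106.0400]/1.14 = 97.0657. B = V − Δ·S = 75.0901.
(2,1): S=122.1276. Δ = (V_up−V_dn)/(S_up−S_dn) = (128.2400−115.0500)/(163.6510−113.5787) = 0.2634. V = [p*·128.2400 + (1−p*)·115.0500]/1.14 = 106.8472. B = V − Δ·S = 74.6765.
(2,2): S=175.9688. Δ = (V_up−V_dn)/(S_up−S_dn) = (103.2200−128.2400)/(235.7982−163.6510) = -0.3468. V = [p*·103.2200 + (1−p*)·128.2400]/1.14 = 101.2499. B = V − Δ·S = 162.2743.
(1,0): S=91.1400. Δ = (V_up−V_dn)/(S_up−S_dn) = (106.8472−97.0657)/(122.1276−84.7602) = 0.2618. V = [p*·106.8472 + (1−p*)·97.0657]/1.14 = 89.5401. B = V − Δ·S = 65.6827.
(1,1): S=131.3200. Δ = (V_up−V_dn)/(S_up−S_dn) = (101.2499−106.8472)/(175.9688−122.1276) = -0.1040. V = [p*·101.2499 + (1−p*)·106.8472]/1.14 = 91.2108. B = V − Δ·S = 104.8629.
(0,0): S=98.0000. Δ = (V_up−V_dn)/(S_up−S_dn) = (91.2108−89.5401)/(131.3200−91.1400) = 0.0416. V = [p*·91.2108 + (1−p*)·89.5401]/1.14 = 79.2946. B = V − Δ·S = 75.2198.
Root portfolio cost Δ·98+B reproduces V0=79.2946.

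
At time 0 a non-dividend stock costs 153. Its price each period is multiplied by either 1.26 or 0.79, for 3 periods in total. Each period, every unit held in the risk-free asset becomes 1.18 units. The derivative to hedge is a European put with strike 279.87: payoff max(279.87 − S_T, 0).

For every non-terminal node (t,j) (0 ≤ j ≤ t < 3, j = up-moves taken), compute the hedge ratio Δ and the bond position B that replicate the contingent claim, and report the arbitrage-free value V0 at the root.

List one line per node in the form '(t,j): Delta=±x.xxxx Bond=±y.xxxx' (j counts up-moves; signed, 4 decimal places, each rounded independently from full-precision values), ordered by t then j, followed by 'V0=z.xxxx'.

No-arbitrage ⇒ martingale measure with p* = (R−d)/(u−d) = 0.8298.
Terminal values V(3,·): V(3,0)=204.4350, V(3,1)=159.5560, V(3,2)=87.9768, V(3,3)=0.0000
  t=2,j=0: stock 95.4873 → up 120.3140 (V=159.5560), down 75.4350 (V=204.4350). Price 141.6907; hedge Δ=-1.0000, bond B=237.1780.
  t=2,j=1: stock 152.2962 → up 191.8932 (V=87.9768), down 120.3140 (V=159.5560). Price 84.8818; hedge Δ=-1.0000, bond B=237.1780.
  t=2,j=2: stock 242.9028 → up 306.0575 (V=0.0000), down 191.8932 (V=87.9768). Price 12.6905; hedge Δ=-0.7706, bond B=199.8751.
  t=1,j=0: stock 120.8700 → up 152.2962 (V=84.8818), down 95.4873 (V=141.6907). Price 80.1283; hedge Δ=-1.0000, bond B=200.9983.
  t=1,j=1: stock 192.7800 → up 242.9028 (V=12.6905), down 152.2962 (V=84.8818). Price 21.1681; hedge Δ=-0.7968, bond B=174.7666.
  t=0,j=0: stock 153.0000 → up 192.7800 (V=21.1681), down 120.8700 (V=80.1283). Price 26.4440; hedge Δ=-0.8199, bond B=151.8911.
Root portfolio cost Δ·153+B reproduces V0=26.4440.

(0,0): Delta=-0.8199 Bond=151.8911
(1,0): Delta=-1.0000 Bond=200.9983
(1,1): Delta=-0.7968 Bond=174.7666
(2,0): Delta=-1.0000 Bond=237.1780
(2,1): Delta=-1.0000 Bond=237.1780
(2,2): Delta=-0.7706 Bond=199.8751
V0=26.4440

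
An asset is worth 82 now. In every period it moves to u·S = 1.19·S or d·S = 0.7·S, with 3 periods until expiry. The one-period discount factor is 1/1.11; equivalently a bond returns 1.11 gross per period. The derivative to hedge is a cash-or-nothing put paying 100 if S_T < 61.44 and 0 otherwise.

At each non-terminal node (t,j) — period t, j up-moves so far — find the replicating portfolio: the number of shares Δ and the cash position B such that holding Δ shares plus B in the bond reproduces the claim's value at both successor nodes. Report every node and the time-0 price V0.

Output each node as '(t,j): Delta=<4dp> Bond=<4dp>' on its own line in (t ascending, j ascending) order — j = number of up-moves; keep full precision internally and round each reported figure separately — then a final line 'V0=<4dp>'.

(0,0): Delta=-0.5519 Bond=50.4660
(1,0): Delta=-2.6801 Bond=178.1783
(1,1): Delta=-0.3076 Bond=32.1809
(2,0): Delta=0.0000 Bond=90.0901
(2,1): Delta=-2.9878 Bond=218.7902
(2,2): Delta=0.0000 Bond=0.0000
V0=5.2107

Since d<R<u, set p* = (R−d)/(u−d) = 0.8367; price each node as the discounted p*-expectation of its children.
At expiry t=3: V(3,0)=100.0000, V(3,1)=100.0000, V(3,2)=0.0000, V(3,3)=0.0000
  t=2,j=0: stock 40.1800 → up 47.8142 (V=100.0000), down 28.1260 (V=100.0000). Price 90.0901; hedge Δ=0.0000, bond B=90.0901.
  t=2,j=1: stock 68.3060 → up 81.2841 (V=0.0000), down 47.8142 (V=100.0000). Price 14.7086; hedge Δ=-2.9878, bond B=218.7902.
  t=2,j=2: stock 116.1202 → up 138.1830 (V=0.0000), down 81.2841 (V=0.0000). Price 0.0000; hedge Δ=0.0000, bond B=0.0000.
  t=1,j=0: stock 57.4000 → up 68.3060 (V=14.7086), down 40.1800 (V=90.0901). Price 24.3385; hedge Δ=-2.6801, bond B=178.1783.
  t=1,j=1: stock 97.5800 → up 116.1202 (V=0.0000), down 68.3060 (V=14.7086). Price 2.1634; hedge Δ=-0.3076, bond B=32.1809.
  t=0,j=0: stock 82.0000 → up 97.5800 (V=2.1634), down 57.4000 (V=24.3385). Price 5.2107; hedge Δ=-0.5519, bond B=50.4660.
Root portfolio cost Δ·82+B reproduces V0=5.2107.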